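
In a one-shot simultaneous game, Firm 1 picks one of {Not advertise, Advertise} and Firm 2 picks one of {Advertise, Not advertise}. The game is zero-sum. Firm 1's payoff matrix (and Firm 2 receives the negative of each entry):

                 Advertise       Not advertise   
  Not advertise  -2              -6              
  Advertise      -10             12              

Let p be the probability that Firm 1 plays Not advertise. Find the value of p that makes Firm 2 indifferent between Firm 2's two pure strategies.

For Firm 2 to be willing to mix, Firm 2 must be indifferent between Advertise and Not advertise, which pins down Firm 1's mix.
  Firm 2's payoff to Advertise: p·2 + (1−p)·10 = -8p + 10
  Firm 2's payoff to Not advertise: p·6 + (1−p)·(-12) = 18p - 12
  -8p + 10 = 18p - 12  ⇒  -26p = -22  ⇒  p = 11/13.

p = 11/13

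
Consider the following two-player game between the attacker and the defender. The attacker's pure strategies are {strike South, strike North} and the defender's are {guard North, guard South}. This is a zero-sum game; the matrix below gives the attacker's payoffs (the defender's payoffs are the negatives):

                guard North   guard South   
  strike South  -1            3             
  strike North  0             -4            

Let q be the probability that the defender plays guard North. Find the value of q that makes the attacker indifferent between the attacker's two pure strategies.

q = 7/8

The defender's mix must leave the attacker indifferent between strike South and strike North.
  the attacker's payoff from strike South: q·(-1) + (1−q)·3 = -4q + 3
  the attacker's payoff from strike North: q·0 + (1−q)·(-4) = 4q - 4
  -4q + 3 = 4q - 4  ⇒  -8q = -7  ⇒  q = 7/8.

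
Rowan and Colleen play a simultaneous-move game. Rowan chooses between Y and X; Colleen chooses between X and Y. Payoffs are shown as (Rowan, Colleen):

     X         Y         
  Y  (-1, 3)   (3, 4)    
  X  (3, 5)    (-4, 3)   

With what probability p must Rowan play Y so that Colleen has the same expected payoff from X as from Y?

p = 2/3

Rowan's mix must leave Colleen indifferent between X and Y.
  Colleen's expected payoff from X: p·3 + (1−p)·5 = -2p + 5
  Colleen's expected payoff from Y: p·4 + (1−p)·3 = p + 3
  -2p + 5 = p + 3  ⇒  -3p = -2  ⇒  p = 2/3.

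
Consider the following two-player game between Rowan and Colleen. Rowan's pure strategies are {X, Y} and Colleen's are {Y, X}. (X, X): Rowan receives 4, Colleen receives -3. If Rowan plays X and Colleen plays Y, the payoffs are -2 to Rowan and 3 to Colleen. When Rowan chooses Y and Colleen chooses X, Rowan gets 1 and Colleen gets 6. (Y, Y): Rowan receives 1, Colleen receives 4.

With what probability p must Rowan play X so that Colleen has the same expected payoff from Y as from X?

Set Colleen's expected payoff from Y equal to that from X:
  Colleen's payoff from Y: p·3 + (1−p)·4 = -p + 4
  Colleen's payoff from X: p·(-3) + (1−p)·6 = -9p + 6
  -p + 4 = -9p + 6  ⇒  8p = 2  ⇒  p = 1/4.

p = 1/4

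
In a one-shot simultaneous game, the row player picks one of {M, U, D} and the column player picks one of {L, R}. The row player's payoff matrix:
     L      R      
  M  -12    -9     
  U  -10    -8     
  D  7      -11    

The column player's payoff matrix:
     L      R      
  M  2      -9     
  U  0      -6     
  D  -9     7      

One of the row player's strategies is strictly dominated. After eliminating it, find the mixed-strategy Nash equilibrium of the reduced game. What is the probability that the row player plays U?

The row player's strategy M is strictly dominated by U: -10 > -12 and -8 > -9. Eliminate M.
Set the column player's expected payoff from L equal to that from R:
  the column player's expected payoff from L: p·0 + (1−p)·(-9) = 9p - 9
  the column player's expected payoff from R: p·(-6) + (1−p)·7 = -13p + 7
  9p - 9 = -13p + 7  ⇒  22p = 16  ⇒  p = 8/11.

p = 8/11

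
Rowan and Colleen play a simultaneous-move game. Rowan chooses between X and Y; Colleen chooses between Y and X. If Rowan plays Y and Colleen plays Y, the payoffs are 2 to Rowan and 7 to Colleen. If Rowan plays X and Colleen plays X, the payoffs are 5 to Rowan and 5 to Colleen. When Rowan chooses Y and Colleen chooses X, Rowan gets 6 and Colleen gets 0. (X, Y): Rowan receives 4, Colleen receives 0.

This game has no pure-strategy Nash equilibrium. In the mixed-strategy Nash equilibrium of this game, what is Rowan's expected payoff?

14/3

Colleen's mix must leave Rowan indifferent between X and Y.
  Rowan's payoff from X: q·4 + (1−q)·5 = -q + 5
  Rowan's payoff from Y: q·2 + (1−q)·6 = -4q + 6
  -q + 5 = -4q + 6  ⇒  3q = 1  ⇒  q = 1/3.
At equilibrium Rowan is indifferent across rows, so Rowan's payoff equals the payoff from X: (1/3)·4 + (2/3)·5 = 14/3.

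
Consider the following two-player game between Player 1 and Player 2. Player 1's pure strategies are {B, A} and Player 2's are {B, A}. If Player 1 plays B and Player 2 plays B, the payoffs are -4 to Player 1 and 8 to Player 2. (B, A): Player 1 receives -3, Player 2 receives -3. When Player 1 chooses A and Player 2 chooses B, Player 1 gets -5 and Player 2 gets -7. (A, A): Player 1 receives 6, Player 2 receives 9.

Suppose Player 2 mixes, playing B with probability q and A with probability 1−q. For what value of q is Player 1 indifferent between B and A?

Player 1's indifference between B and A determines Player 2's mixing probability q:
  Player 1's payoff from B: q·(-4) + (1−q)·(-3) = -q - 3
  Player 1's payoff from A: q·(-5) + (1−q)·6 = -11q + 6
  -q - 3 = -11q + 6  ⇒  10q = 9  ⇒  q = 9/10.

q = 9/10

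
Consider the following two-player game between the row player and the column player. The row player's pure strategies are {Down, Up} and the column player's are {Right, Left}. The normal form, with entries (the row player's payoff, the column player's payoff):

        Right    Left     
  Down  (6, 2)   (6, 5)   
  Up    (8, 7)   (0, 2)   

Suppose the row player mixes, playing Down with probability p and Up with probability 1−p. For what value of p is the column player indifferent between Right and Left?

p = 5/8

In a mixed equilibrium the column player is indifferent between Right and Left; this condition fixes p.
  the column player's expected payoff from Right: p·2 + (1−p)·7 = -5p + 7
  the column player's expected payoff from Left: p·5 + (1−p)·2 = 3p + 2
  -5p + 7 = 3p + 2  ⇒  -8p = -5  ⇒  p = 5/8.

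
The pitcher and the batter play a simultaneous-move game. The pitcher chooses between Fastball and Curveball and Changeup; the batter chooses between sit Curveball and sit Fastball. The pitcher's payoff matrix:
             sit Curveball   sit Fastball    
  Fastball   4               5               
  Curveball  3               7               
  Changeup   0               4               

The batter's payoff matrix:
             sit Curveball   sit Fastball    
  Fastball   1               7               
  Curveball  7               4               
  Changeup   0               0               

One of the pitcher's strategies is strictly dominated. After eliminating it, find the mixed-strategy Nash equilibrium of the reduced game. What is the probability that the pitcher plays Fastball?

p = 1/3

The pitcher's strategy Changeup is strictly dominated by Curveball: 3 > 0 and 7 > 4. Eliminate Changeup.
Set the batter's expected payoff from sit Curveball equal to that from sit Fastball:
  the batter's payoff from sit Curveball: p·1 + (1−p)·7 = -6p + 7
  the batter's payoff from sit Fastball: p·7 + (1−p)·4 = 3p + 4
  -6p + 7 = 3p + 4  ⇒  -9p = -3  ⇒  p = 1/3.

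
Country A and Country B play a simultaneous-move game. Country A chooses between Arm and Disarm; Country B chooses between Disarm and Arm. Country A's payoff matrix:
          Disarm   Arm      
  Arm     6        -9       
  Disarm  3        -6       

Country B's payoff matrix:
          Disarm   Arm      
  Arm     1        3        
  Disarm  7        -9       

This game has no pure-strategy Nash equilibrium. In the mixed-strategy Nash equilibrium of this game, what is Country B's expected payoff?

Country B's indifference between Disarm and Arm determines Country A's mixing probability p:
  Country B's expected payoff from Disarm: p·1 + (1−p)·7 = -6p + 7
  Country B's expected payoff from Arm: p·3 + (1−p)·(-9) = 12p - 9
  -6p + 7 = 12p - 9  ⇒  -18p = -16  ⇒  p = 8/9.
At equilibrium Country B is indifferent across columns, so Country B's payoff equals the payoff from Disarm: (8/9)·1 + (1/9)·7 = 5/3.

5/3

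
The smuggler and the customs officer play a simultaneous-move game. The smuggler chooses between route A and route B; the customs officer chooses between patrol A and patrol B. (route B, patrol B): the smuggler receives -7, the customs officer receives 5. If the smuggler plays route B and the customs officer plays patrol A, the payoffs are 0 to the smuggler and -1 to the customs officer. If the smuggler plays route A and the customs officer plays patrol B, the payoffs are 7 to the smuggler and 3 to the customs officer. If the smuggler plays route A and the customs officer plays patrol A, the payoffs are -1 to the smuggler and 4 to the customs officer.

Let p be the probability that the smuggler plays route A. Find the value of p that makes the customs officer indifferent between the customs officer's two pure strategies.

p = 6/7

The customs officer's indifference between patrol A and patrol B determines the smuggler's mixing probability p:
  the customs officer's payoff to patrol A: p·4 + (1−p)·(-1) = 5p - 1
  the customs officer's payoff to patrol B: p·3 + (1−p)·5 = -2p + 5
  5p - 1 = -2p + 5  ⇒  7p = 6  ⇒  p = 6/7.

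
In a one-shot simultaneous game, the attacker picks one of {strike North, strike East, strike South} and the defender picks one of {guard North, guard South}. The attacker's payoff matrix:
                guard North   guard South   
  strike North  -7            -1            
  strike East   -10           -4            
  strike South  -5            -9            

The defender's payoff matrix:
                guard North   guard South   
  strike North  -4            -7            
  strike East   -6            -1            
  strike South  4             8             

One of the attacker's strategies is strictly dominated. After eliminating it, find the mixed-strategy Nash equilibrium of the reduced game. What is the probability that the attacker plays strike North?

The attacker's strategy strike East is strictly dominated by strike North: -7 > -10 and -1 > -4. Eliminate strike East.
The defender's indifference between guard North and guard South determines the attacker's mixing probability p:
  the defender's payoff from guard North: p·(-4) + (1−p)·4 = -8p + 4
  the defender's payoff from guard South: p·(-7) + (1−p)·8 = -15p + 8
  -8p + 4 = -15p + 8  ⇒  7p = 4  ⇒  p = 4/7.

p = 4/7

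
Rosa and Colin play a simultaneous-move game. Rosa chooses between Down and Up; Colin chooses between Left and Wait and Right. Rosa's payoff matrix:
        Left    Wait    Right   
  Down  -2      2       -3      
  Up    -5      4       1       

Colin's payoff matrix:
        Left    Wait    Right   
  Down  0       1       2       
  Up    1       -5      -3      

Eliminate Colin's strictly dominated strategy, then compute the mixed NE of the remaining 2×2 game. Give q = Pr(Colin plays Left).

q = 4/7

Colin's strategy Wait is strictly dominated by Right: 2 > 1 and -3 > -5. Eliminate Wait.
In a mixed equilibrium Rosa is indifferent between Down and Up; this condition fixes q.
  Rosa's expected payoff from Down: q·(-2) + (1−q)·(-3) = q - 3
  Rosa's expected payoff from Up: q·(-5) + (1−q)·1 = -6q + 1
  q - 3 = -6q + 1  ⇒  7q = 4  ⇒  q = 4/7.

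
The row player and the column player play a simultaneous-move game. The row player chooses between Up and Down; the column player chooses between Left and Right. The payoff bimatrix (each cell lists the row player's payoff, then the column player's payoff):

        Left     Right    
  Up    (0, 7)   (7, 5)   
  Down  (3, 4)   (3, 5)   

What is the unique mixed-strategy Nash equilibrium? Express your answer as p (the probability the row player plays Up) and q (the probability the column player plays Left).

p = 1/3, q = 4/7

The column player's indifference between Left and Right determines the row player's mixing probability p:
  the column player's payoff from Left: p·7 + (1−p)·4 = 3p + 4
  the column player's payoff from Right: p·5 + (1−p)·5 = 5
  3p + 4 = 5  ⇒  3p = 1  ⇒  p = 1/3.
For the row player to be willing to mix, the row player must be indifferent between Up and Down, which pins down the column player's mix.
  the row player's expected payoff from Up: q·0 + (1−q)·7 = -7q + 7
  the row player's expected payoff from Down: q·3 + (1−q)·3 = 3
  -7q + 7 = 3  ⇒  -7q = -4  ⇒  q = 4/7.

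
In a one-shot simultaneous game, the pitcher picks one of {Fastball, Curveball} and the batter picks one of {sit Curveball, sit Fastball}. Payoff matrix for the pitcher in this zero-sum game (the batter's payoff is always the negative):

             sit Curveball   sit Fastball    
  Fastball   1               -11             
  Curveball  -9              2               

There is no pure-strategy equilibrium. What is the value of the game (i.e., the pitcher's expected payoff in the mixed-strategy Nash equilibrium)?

In a mixed equilibrium the pitcher is indifferent between Fastball and Curveball; this condition fixes q.
  the pitcher's payoff from Fastball: q·1 + (1−q)·(-11) = 12q - 11
  the pitcher's payoff from Curveball: q·(-9) + (1−q)·2 = -11q + 2
  12q - 11 = -11q + 2  ⇒  23q = 13  ⇒  q = 13/23.
The value is the pitcher's expected payoff against this mix (using Fastball): (13/23)·1 + (10/23)·(-11) = -97/23.

v = -97/23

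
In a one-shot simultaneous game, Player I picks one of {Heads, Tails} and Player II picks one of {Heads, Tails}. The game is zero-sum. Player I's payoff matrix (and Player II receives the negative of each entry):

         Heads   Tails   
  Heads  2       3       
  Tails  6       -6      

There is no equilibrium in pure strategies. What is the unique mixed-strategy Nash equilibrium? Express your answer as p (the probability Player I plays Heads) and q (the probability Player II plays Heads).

Set Player II's expected payoff from Heads equal to that from Tails:
  Player II's payoff to Heads: p·(-2) + (1−p)·(-6) = 4p - 6
  Player II's payoff to Tails: p·(-3) + (1−p)·6 = -9p + 6
  4p - 6 = -9p + 6  ⇒  13p = 12  ⇒  p = 12/13.
Player II's mix must leave Player I indifferent between Heads and Tails.
  Player I's payoff from Heads: q·2 + (1−q)·3 = -q + 3
  Player I's payoff from Tails: q·6 + (1−q)·(-6) = 12q - 6
  -q + 3 = 12q - 6  ⇒  -13q = -9  ⇒  q = 9/13.

p = 12/13, q = 9/13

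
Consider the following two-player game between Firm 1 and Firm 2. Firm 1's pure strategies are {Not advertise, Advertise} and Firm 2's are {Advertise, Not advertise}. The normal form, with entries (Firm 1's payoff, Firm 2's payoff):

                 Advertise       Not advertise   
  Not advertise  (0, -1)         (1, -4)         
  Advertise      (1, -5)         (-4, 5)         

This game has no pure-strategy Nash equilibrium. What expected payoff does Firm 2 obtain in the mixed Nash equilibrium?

For Firm 2 to be willing to mix, Firm 2 must be indifferent between Advertise and Not advertise, which pins down Firm 1's mix.
  Firm 2's expected payoff from Advertise: p·(-1) + (1−p)·(-5) = 4p - 5
  Firm 2's expected payoff from Not advertise: p·(-4) + (1−p)·5 = -9p + 5
  4p - 5 = -9p + 5  ⇒  13p = 10  ⇒  p = 10/13.
At equilibrium Firm 2 is indifferent across columns, so Firm 2's payoff equals the payoff from Advertise: (10/13)·(-1) + (3/13)·(-5) = -25/13.

-25/13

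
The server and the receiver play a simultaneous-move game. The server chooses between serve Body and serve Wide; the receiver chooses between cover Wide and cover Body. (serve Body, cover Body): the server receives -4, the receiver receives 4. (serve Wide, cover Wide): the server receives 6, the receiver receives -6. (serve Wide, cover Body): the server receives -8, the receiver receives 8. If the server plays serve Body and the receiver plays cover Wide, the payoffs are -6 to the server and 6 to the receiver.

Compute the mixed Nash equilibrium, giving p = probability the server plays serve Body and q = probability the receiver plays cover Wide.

p = 7/8, q = 1/4

For the receiver to be willing to mix, the receiver must be indifferent between cover Wide and cover Body, which pins down the server's mix.
  the receiver's payoff from cover Wide: p·6 + (1−p)·(-6) = 12p - 6
  the receiver's payoff from cover Body: p·4 + (1−p)·8 = -4p + 8
  12p - 6 = -4p + 8  ⇒  16p = 14  ⇒  p = 7/8.
For the server to be willing to mix, the server must be indifferent between serve Body and serve Wide, which pins down the receiver's mix.
  the server's payoff from serve Body: q·(-6) + (1−q)·(-4) = -2q - 4
  the server's payoff from serve Wide: q·6 + (1−q)·(-8) = 14q - 8
  -2q - 4 = 14q - 8  ⇒  -16q = -4  ⇒  q = 1/4.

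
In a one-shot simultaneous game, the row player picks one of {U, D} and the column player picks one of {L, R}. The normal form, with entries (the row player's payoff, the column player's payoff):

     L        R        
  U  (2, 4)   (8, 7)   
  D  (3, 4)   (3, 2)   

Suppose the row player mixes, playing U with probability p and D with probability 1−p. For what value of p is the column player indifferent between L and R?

p = 2/5

For the column player to be willing to mix, the column player must be indifferent between L and R, which pins down the row player's mix.
  the column player's payoff from L: p·4 + (1−p)·4 = 4
  the column player's payoff from R: p·7 + (1−p)·2 = 5p + 2
  4 = 5p + 2  ⇒  -5p = -2  ⇒  p = 2/5.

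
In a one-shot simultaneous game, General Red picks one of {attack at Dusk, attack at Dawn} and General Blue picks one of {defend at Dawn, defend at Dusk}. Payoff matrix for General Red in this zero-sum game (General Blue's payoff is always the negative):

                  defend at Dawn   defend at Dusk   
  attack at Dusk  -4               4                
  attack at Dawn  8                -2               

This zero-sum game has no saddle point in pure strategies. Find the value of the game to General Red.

In a mixed equilibrium General Red is indifferent between attack at Dusk and attack at Dawn; this condition fixes q.
  General Red's payoff to attack at Dusk: q·(-4) + (1−q)·4 = -8q + 4
  General Red's payoff to attack at Dawn: q·8 + (1−q)·(-2) = 10q - 2
  -8q + 4 = 10q - 2  ⇒  -18q = -6  ⇒  q = 1/3.
The value is General Red's expected payoff against this mix (using attack at Dusk): (1/3)·(-4) + (2/3)·4 = 4/3.

v = 4/3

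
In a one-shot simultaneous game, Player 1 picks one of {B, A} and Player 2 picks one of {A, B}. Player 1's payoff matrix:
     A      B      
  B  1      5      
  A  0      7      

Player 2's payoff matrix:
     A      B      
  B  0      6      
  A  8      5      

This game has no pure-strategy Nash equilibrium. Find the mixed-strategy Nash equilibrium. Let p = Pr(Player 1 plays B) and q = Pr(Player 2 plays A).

p = 1/3, q = 2/3

In a mixed equilibrium Player 2 is indifferent between A and B; this condition fixes p.
  Player 2's payoff to A: p·0 + (1−p)·8 = -8p + 8
  Player 2's payoff to B: p·6 + (1−p)·5 = p + 5
  -8p + 8 = p + 5  ⇒  -9p = -3  ⇒  p = 1/3.
Set Player 1's expected payoff from B equal to that from A:
  Player 1's expected payoff from B: q·1 + (1−q)·5 = -4q + 5
  Player 1's expected payoff from A: q·0 + (1−q)·7 = -7q + 7
  -4q + 5 = -7q + 7  ⇒  3q = 2  ⇒  q = 2/3.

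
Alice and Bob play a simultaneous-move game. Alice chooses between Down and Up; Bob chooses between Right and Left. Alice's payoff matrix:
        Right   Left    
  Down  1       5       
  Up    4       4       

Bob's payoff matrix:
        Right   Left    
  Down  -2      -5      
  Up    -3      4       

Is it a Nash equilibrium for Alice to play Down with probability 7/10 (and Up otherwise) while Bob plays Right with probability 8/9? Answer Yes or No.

Given Bob's mix q = 8/9, Alice's payoff from Down is 13/9 but from Up is 4. Alice strictly prefers Up, so Alice would not mix.
So the proposed profile is not a Nash equilibrium.

No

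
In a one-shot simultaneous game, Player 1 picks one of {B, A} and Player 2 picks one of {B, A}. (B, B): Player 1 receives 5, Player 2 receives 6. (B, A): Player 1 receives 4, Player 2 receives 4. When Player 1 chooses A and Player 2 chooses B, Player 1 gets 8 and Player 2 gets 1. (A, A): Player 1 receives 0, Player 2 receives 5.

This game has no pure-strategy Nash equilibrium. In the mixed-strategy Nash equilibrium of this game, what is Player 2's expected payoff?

13/3

Player 2's indifference between B and A determines Player 1's mixing probability p:
  Player 2's payoff to B: p·6 + (1−p)·1 = 5p + 1
  Player 2's payoff to A: p·4 + (1−p)·5 = -p + 5
  5p + 1 = -p + 5  ⇒  6p = 4  ⇒  p = 2/3.
At equilibrium Player 2 is indifferent across columns, so Player 2's payoff equals the payoff from B: (2/3)·6 + (1/3)·1 = 13/3.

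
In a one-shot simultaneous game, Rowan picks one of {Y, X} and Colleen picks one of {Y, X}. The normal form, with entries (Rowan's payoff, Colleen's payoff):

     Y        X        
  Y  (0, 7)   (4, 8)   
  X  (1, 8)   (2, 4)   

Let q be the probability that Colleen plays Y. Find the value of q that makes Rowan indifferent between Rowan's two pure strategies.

q = 2/3

In a mixed equilibrium Rowan is indifferent between Y and X; this condition fixes q.
  Rowan's payoff from Y: q·0 + (1−q)·4 = -4q + 4
  Rowan's payoff from X: q·1 + (1−q)·2 = -q + 2
  -4q + 4 = -q + 2  ⇒  -3q = -2  ⇒  q = 2/3.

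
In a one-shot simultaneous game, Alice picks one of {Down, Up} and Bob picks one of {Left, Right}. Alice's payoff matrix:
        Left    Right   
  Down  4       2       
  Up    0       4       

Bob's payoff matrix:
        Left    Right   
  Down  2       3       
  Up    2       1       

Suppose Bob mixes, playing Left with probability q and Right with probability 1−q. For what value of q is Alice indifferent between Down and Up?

Set Alice's expected payoff from Down equal to that from Up:
  Alice's expected payoff from Down: q·4 + (1−q)·2 = 2q + 2
  Alice's expected payoff from Up: q·0 + (1−q)·4 = -4q + 4
  2q + 2 = -4q + 4  ⇒  6q = 2  ⇒  q = 1/3.

q = 1/3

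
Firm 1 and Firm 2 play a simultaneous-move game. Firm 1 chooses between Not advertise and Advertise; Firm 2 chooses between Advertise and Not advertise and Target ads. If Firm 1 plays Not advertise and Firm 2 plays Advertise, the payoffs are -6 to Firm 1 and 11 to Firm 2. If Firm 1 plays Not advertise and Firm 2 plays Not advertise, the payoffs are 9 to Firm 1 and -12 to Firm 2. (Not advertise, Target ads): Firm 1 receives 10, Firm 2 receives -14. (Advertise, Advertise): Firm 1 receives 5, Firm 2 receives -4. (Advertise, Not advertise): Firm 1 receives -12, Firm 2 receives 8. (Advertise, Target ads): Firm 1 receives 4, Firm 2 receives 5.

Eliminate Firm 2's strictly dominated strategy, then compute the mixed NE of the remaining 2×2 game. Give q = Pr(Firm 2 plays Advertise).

q = 21/32

Firm 2's strategy Target ads is strictly dominated by Not advertise: -12 > -14 and 8 > 5. Eliminate Target ads.
For Firm 1 to be willing to mix, Firm 1 must be indifferent between Not advertise and Advertise, which pins down Firm 2's mix.
  Firm 1's payoff from Not advertise: q·(-6) + (1−q)·9 = -15q + 9
  Firm 1's payoff from Advertise: q·5 + (1−q)·(-12) = 17q - 12
  -15q + 9 = 17q - 12  ⇒  -32q = -21  ⇒  q = 21/32.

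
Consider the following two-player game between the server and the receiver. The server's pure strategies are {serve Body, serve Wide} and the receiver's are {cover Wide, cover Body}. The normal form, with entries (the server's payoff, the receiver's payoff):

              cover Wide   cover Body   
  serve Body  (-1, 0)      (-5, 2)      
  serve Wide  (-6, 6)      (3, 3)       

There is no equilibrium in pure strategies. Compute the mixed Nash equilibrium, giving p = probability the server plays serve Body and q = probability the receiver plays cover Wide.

The receiver's indifference between cover Wide and cover Body determines the server's mixing probability p:
  the receiver's expected payoff from cover Wide: p·0 + (1−p)·6 = -6p + 6
  the receiver's expected payoff from cover Body: p·2 + (1−p)·3 = -p + 3
  -6p + 6 = -p + 3  ⇒  -5p = -3  ⇒  p = 3/5.
The server's indifference between serve Body and serve Wide determines the receiver's mixing probability q:
  the server's payoff from serve Body: q·(-1) + (1−q)·(-5) = 4q - 5
  the server's payoff from serve Wide: q·(-6) + (1−q)·3 = -9q + 3
  4q - 5 = -9q + 3  ⇒  13q = 8  ⇒  q = 8/13.

p = 3/5, q = 8/13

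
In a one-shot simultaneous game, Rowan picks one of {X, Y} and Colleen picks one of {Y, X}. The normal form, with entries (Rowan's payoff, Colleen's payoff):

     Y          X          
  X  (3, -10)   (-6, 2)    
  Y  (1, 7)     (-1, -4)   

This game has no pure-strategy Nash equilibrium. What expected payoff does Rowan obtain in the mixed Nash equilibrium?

3/7

In a mixed equilibrium Rowan is indifferent between X and Y; this condition fixes q.
  Rowan's payoff from X: q·3 + (1−q)·(-6) = 9q - 6
  Rowan's payoff from Y: q·1 + (1−q)·(-1) = 2q - 1
  9q - 6 = 2q - 1  ⇒  7q = 5  ⇒  q = 5/7.
At equilibrium Rowan is indifferent across rows, so Rowan's payoff equals the payoff from X: (5/7)·3 + (2/7)·(-6) = 3/7.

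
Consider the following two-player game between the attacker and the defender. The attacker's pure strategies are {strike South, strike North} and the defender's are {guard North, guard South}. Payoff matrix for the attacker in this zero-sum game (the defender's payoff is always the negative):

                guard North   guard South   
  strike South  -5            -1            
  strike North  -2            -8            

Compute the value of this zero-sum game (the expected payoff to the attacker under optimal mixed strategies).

The attacker's indifference between strike South and strike North determines the defender's mixing probability q:
  the attacker's expected payoff from strike South: q·(-5) + (1−q)·(-1) = -4q - 1
  the attacker's expected payoff from strike North: q·(-2) + (1−q)·(-8) = 6q - 8
  -4q - 1 = 6q - 8  ⇒  -10q = -7  ⇒  q = 7/10.
The value is the attacker's expected payoff against this mix (using strike South): (7/10)·(-5) + (3/10)·(-1) = -19/5.

v = -19/5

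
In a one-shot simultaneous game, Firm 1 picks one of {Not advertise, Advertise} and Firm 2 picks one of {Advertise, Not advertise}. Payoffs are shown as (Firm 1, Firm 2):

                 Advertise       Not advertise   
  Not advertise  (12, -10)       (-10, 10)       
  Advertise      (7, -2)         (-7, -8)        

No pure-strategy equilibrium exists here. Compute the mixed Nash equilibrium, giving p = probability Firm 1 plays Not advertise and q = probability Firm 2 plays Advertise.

For Firm 2 to be willing to mix, Firm 2 must be indifferent between Advertise and Not advertise, which pins down Firm 1's mix.
  Firm 2's expected payoff from Advertise: p·(-10) + (1−p)·(-2) = -8p - 2
  Firm 2's expected payoff from Not advertise: p·10 + (1−p)·(-8) = 18p - 8
  -8p - 2 = 18p - 8  ⇒  -26p = -6  ⇒  p = 3/13.
In a mixed equilibrium Firm 1 is indifferent between Not advertise and Advertise; this condition fixes q.
  Firm 1's expected payoff from Not advertise: q·12 + (1−q)·(-10) = 22q - 10
  Firm 1's expected payoff from Advertise: q·7 + (1−q)·(-7) = 14q - 7
  22q - 10 = 14q - 7  ⇒  8q = 3  ⇒  q = 3/8.

p = 3/13, q = 3/8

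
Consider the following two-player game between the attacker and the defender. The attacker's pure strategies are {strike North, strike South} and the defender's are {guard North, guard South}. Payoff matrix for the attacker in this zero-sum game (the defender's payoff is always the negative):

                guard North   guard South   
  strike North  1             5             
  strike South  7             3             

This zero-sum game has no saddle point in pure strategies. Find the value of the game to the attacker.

v = 4

Set the attacker's expected payoff from strike North equal to that from strike South:
  the attacker's expected payoff from strike North: q·1 + (1−q)·5 = -4q + 5
  the attacker's expected payoff from strike South: q·7 + (1−q)·3 = 4q + 3
  -4q + 5 = 4q + 3  ⇒  -8q = -2  ⇒  q = 1/4.
The value is the attacker's expected payoff against this mix (using strike North): (1/4)·1 + (3/4)·5 = 4.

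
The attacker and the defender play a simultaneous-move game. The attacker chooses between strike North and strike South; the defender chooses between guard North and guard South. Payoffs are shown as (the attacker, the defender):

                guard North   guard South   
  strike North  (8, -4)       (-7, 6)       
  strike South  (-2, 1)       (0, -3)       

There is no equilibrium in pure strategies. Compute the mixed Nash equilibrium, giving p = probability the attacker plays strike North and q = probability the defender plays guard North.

The defender's indifference between guard North and guard South determines the attacker's mixing probability p:
  the defender's payoff to guard North: p·(-4) + (1−p)·1 = -5p + 1
  the defender's payoff to guard South: p·6 + (1−p)·(-3) = 9p - 3
  -5p + 1 = 9p - 3  ⇒  -14p = -4  ⇒  p = 2/7.
In a mixed equilibrium the attacker is indifferent between strike North and strike South; this condition fixes q.
  the attacker's expected payoff from strike North: q·8 + (1−q)·(-7) = 15q - 7
  the attacker's expected payoff from strike South: q·(-2) + (1−q)·0 = -2q
  15q - 7 = -2q  ⇒  17q = 7  ⇒  q = 7/17.

p = 2/7, q = 7/17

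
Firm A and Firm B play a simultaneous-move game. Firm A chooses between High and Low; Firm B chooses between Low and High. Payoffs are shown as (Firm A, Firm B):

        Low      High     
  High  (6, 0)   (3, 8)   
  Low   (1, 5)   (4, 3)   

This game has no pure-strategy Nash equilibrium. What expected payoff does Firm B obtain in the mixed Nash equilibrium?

In a mixed equilibrium Firm B is indifferent between Low and High; this condition fixes p.
  Firm B's expected payoff from Low: p·0 + (1−p)·5 = -5p + 5
  Firm B's expected payoff from High: p·8 + (1−p)·3 = 5p + 3
  -5p + 5 = 5p + 3  ⇒  -10p = -2  ⇒  p = 1/5.
At equilibrium Firm B is indifferent across columns, so Firm B's payoff equals the payoff from Low: (1/5)·0 + (4/5)·5 = 4.

4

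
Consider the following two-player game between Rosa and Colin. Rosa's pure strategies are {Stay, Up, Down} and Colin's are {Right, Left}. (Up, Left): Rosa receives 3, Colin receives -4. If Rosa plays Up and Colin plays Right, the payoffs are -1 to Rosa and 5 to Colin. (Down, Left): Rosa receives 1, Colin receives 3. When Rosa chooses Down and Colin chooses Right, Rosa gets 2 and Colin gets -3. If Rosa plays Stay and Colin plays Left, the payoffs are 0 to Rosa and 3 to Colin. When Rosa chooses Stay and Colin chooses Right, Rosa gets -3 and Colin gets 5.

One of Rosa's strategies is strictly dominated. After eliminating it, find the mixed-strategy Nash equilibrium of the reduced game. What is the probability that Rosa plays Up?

p = 2/5

Rosa's strategy Stay is strictly dominated by Up: -1 > -3 and 3 > 0. Eliminate Stay.
Rosa's mix must leave Colin indifferent between Right and Left.
  Colin's payoff from Right: p·5 + (1−p)·(-3) = 8p - 3
  Colin's payoff from Left: p·(-4) + (1−p)·3 = -7p + 3
  8p - 3 = -7p + 3  ⇒  15p = 6  ⇒  p = 2/5.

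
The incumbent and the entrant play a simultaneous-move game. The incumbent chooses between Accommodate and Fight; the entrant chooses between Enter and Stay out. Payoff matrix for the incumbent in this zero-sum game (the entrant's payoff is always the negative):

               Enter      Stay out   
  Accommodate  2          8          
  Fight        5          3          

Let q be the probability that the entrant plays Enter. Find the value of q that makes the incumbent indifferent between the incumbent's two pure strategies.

Set the incumbent's expected payoff from Accommodate equal to that from Fight:
  the incumbent's expected payoff from Accommodate: q·2 + (1−q)·8 = -6q + 8
  the incumbent's expected payoff from Fight: q·5 + (1−q)·3 = 2q + 3
  -6q + 8 = 2q + 3  ⇒  -8q = -5  ⇒  q = 5/8.

q = 5/8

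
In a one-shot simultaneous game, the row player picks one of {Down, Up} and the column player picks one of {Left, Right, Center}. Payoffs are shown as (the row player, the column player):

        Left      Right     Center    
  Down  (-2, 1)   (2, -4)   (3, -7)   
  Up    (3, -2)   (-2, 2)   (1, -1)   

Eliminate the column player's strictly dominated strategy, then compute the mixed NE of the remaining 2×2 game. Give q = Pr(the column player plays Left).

The column player's strategy Center is strictly dominated by Right: -4 > -7 and 2 > -1. Eliminate Center.
For the row player to be willing to mix, the row player must be indifferent between Down and Up, which pins down the column player's mix.
  the row player's payoff to Down: q·(-2) + (1−q)·2 = -4q + 2
  the row player's payoff to Up: q·3 + (1−q)·(-2) = 5q - 2
  -4q + 2 = 5q - 2  ⇒  -9q = -4  ⇒  q = 4/9.

q = 4/9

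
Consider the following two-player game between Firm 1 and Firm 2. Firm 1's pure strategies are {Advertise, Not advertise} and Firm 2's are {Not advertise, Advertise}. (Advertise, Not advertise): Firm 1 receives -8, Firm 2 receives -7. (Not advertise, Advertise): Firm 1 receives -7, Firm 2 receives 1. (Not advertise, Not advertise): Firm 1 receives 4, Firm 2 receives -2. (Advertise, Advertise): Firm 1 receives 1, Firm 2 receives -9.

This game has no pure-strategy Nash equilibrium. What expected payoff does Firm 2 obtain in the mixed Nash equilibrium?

Firm 2's indifference between Not advertise and Advertise determines Firm 1's mixing probability p:
  Firm 2's payoff to Not advertise: p·(-7) + (1−p)·(-2) = -5p - 2
  Firm 2's payoff to Advertise: p·(-9) + (1−p)·1 = -10p + 1
  -5p - 2 = -10p + 1  ⇒  5p = 3  ⇒  p = 3/5.
At equilibrium Firm 2 is indifferent across columns, so Firm 2's payoff equals the payoff from Not advertise: (3/5)·(-7) + (2/5)·(-2) = -5.

-5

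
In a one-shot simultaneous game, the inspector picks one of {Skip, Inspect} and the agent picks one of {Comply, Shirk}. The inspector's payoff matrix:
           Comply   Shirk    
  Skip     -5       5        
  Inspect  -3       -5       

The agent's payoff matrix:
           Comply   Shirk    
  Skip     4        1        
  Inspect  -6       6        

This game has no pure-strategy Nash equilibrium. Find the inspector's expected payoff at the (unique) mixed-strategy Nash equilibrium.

The agent's mix must leave the inspector indifferent between Skip and Inspect.
  the inspector's payoff to Skip: q·(-5) + (1−q)·5 = -10q + 5
  the inspector's payoff to Inspect: q·(-3) + (1−q)·(-5) = 2q - 5
  -10q + 5 = 2q - 5  ⇒  -12q = -10  ⇒  q = 5/6.
At equilibrium the inspector is indifferent across rows, so the inspector's payoff equals the payoff from Skip: (5/6)·(-5) + (1/6)·5 = -10/3.

-10/3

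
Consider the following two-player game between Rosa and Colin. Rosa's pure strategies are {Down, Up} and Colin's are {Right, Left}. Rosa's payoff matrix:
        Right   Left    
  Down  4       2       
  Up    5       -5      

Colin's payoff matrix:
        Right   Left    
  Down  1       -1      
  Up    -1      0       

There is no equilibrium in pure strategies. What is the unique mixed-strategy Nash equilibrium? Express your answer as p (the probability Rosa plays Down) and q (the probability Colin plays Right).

p = 1/3, q = 7/8

For Colin to be willing to mix, Colin must be indifferent between Right and Left, which pins down Rosa's mix.
  Colin's expected payoff from Right: p·1 + (1−p)·(-1) = 2p - 1
  Colin's expected payoff from Left: p·(-1) + (1−p)·0 = -p
  2p - 1 = -p  ⇒  3p = 1  ⇒  p = 1/3.
Set Rosa's expected payoff from Down equal to that from Up:
  Rosa's payoff from Down: q·4 + (1−q)·2 = 2q + 2
  Rosa's payoff from Up: q·5 + (1−q)·(-5) = 10q - 5
  2q + 2 = 10q - 5  ⇒  -8q = -7  ⇒  q = 7/8.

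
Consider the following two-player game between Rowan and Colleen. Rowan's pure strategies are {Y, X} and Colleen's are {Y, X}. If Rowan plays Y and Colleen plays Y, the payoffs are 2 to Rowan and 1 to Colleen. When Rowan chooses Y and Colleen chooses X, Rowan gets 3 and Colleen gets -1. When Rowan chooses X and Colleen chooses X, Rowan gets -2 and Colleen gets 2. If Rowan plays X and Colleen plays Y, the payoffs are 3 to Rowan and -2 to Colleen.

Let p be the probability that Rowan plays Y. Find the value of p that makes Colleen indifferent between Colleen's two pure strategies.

Colleen's indifference between Y and X determines Rowan's mixing probability p:
  Colleen's payoff to Y: p·1 + (1−p)·(-2) = 3p - 2
  Colleen's payoff to X: p·(-1) + (1−p)·2 = -3p + 2
  3p - 2 = -3p + 2  ⇒  6p = 4  ⇒  p = 2/3.

p = 2/3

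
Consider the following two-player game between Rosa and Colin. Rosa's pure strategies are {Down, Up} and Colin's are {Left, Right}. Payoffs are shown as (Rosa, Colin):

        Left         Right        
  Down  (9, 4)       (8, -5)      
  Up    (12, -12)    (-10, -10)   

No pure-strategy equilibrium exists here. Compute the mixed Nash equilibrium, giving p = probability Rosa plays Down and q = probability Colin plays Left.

p = 2/11, q = 6/7

Colin's indifference between Left and Right determines Rosa's mixing probability p:
  Colin's payoff to Left: p·4 + (1−p)·(-12) = 16p - 12
  Colin's payoff to Right: p·(-5) + (1−p)·(-10) = 5p - 10
  16p - 12 = 5p - 10  ⇒  11p = 2  ⇒  p = 2/11.
Set Rosa's expected payoff from Down equal to that from Up:
  Rosa's expected payoff from Down: q·9 + (1−q)·8 = q + 8
  Rosa's expected payoff from Up: q·12 + (1−q)·(-10) = 22q - 10
  q + 8 = 22q - 10  ⇒  -21q = -18  ⇒  q = 6/7.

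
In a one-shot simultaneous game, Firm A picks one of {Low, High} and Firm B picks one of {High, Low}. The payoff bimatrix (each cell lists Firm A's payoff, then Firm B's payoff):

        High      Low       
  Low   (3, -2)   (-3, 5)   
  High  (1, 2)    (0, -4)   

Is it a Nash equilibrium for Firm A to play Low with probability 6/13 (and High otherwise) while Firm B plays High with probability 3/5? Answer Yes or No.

Yes

Check Firm B's indifference given Firm A's mix p = 6/13:
  payoff from High = 2/13; payoff from Low = 2/13 — equal.
Check Firm A's indifference given Firm B's mix q = 3/5:
  payoff from Low = 3/5; payoff from High = 3/5 — equal.
Both players are indifferent, so neither can profitably deviate.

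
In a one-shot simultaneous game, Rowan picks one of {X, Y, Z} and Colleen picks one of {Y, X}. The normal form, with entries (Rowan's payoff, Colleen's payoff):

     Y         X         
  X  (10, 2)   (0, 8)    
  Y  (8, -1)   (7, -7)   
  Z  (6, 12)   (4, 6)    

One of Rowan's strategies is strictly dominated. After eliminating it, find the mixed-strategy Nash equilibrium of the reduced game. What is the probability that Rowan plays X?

p = 1/2

Rowan's strategy Z is strictly dominated by Y: 8 > 6 and 7 > 4. Eliminate Z.
Colleen's indifference between Y and X determines Rowan's mixing probability p:
  Colleen's payoff from Y: p·2 + (1−p)·(-1) = 3p - 1
  Colleen's payoff from X: p·8 + (1−p)·(-7) = 15p - 7
  3p - 1 = 15p - 7  ⇒  -12p = -6  ⇒  p = 1/2.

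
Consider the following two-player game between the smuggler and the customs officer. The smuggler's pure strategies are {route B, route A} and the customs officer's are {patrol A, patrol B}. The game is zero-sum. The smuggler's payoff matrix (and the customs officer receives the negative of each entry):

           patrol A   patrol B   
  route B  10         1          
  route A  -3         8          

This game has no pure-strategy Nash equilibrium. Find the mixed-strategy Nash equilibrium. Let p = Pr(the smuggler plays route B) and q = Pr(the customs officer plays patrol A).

p = 11/20, q = 7/20

In a mixed equilibrium the customs officer is indifferent between patrol A and patrol B; this condition fixes p.
  the customs officer's expected payoff from patrol A: p·(-10) + (1−p)·3 = -13p + 3
  the customs officer's expected payoff from patrol B: p·(-1) + (1−p)·(-8) = 7p - 8
  -13p + 3 = 7p - 8  ⇒  -20p = -11  ⇒  p = 11/20.
For the smuggler to be willing to mix, the smuggler must be indifferent between route B and route A, which pins down the customs officer's mix.
  the smuggler's payoff from route B: q·10 + (1−q)·1 = 9q + 1
  the smuggler's payoff from route A: q·(-3) + (1−q)·8 = -11q + 8
  9q + 1 = -11q + 8  ⇒  20q = 7  ⇒  q = 7/20.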